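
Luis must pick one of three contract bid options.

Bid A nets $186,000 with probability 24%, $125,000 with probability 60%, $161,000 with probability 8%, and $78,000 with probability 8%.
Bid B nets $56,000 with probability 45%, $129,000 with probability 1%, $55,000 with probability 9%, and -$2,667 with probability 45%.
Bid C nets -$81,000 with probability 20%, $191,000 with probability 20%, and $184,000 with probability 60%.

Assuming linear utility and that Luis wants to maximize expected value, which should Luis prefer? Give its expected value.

Bid A = 0.24 × 186000 + 0.6 × 125000 + 0.08 × 161000 + 0.08 × 78000 = 44640 + 75000 + 12880 + 6240 = 138760
Bid B = 0.45 × 56000 + 0.01 × 129000 + 0.09 × 55000 + 0.45 × (-2667) = 25200 + 1290 + 4950 − 1200.15 = 30239.85
Bid C = 0.2 × (-81000) + 0.2 × 191000 + 0.6 × 184000 = -16200 + 38200 + 110400 = 132400

Bid A ($138,760)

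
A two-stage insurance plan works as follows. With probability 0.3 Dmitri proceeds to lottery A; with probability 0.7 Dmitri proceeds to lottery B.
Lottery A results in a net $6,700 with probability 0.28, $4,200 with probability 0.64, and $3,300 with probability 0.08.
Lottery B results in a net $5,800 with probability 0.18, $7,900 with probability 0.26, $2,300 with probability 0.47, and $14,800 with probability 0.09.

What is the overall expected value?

EV(A) = 0.28 × 6700 + 0.64 × 4200 + 0.08 × 3300 = 1876 + 2688 + 264 = 4828
EV(B) = 0.18 × 5800 + 0.26 × 7900 + 0.47 × 2300 + 0.09 × 14800 = 1044 + 2054 + 1081 + 1332 = 5511
Overall = 0.3 × 4828 + 0.7 × 5511 = 1448.4 + 3857.7 = 5306.1

$5,306.10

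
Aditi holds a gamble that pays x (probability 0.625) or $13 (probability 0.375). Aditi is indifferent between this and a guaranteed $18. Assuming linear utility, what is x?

0.625·x + 0.375·13 = 18
0.625·x = 18 − 4.875 = 13.125
x = 13.125 / 0.625 = 21

x = $21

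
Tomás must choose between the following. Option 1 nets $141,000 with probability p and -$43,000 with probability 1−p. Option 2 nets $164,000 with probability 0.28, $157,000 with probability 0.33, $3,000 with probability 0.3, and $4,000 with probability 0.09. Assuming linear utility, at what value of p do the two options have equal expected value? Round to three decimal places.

EV(Option 2) = 0.28 × 164000 + 0.33 × 157000 + 0.3 × 3000 + 0.09 × 4000 = 45920 + 51810 + 900 + 360 = 98990
p·141000 + (1−p)·(-43000) = 98990
184000p − 43000 = 98990
p = (98990 + 43000) / 184000

p = 0.772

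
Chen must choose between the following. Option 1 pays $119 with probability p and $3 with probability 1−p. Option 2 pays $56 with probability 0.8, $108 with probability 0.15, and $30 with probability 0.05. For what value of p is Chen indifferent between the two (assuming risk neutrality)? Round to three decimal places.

EV(Option 2) = 0.8 × 56 + 0.15 × 108 + 0.05 × 30 = 44.8 + 16.2 + 1.5 = 62.5
p·119 + (1−p)·3 = 62.5
116p + 3 = 62.5
p = (62.5 − 3) / 116

p = 0.513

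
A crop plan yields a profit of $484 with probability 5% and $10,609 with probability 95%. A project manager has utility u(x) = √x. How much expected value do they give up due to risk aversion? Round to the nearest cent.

E[u] = 0.05·√484 + 0.95·√10609 = 0.05·22 + 0.95·103 = 98.95
CE = (98.95)² = 9791.1025
Risk premium = EV − CE = 10102.75 − 9791.1025 = 311.6475

$311.65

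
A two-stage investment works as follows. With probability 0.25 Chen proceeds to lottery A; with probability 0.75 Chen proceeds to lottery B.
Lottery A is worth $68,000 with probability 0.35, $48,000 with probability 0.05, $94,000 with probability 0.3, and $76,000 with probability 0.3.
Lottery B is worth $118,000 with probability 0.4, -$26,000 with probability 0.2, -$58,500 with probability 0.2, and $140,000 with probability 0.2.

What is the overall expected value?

EV(A) = 0.35 × 68000 + 0.05 × 48000 + 0.3 × 94000 + 0.3 × 76000 = 23800 + 2400 + 28200 + 22800 = 77200
EV(B) = 0.4 × 118000 + 0.2 × (-26000) + 0.2 × (-58500) + 0.2 × 140000 = 47200 − 5200 − 11700 + 28000 = 58300
Overall = 0.25 × 77200 + 0.75 × 58300 = 19300 + 43725 = 63025

$63,025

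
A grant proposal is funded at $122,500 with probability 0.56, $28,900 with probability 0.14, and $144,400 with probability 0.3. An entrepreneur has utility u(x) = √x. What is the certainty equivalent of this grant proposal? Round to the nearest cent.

E[u] = 0.56·√122500 + 0.14·√28900 + 0.3·√144400 = 0.56·350 + 0.14·170 + 0.3·380 = 333.8
CE = (333.8)² = 111422.44

$111,422.44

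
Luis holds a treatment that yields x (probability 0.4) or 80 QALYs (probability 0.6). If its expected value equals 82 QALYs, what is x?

0.4·x + 0.6·80 = 82
0.4·x = 82 − 48 = 34
x = 34 / 0.4 = 85

x = 85 QALYs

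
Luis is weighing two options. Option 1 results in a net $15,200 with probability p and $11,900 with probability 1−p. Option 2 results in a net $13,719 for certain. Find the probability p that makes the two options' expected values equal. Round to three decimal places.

p·15200 + (1−p)·11900 = 13719
3300p + 11900 = 13719
p = (13719 − 11900) / 3300

p = 0.551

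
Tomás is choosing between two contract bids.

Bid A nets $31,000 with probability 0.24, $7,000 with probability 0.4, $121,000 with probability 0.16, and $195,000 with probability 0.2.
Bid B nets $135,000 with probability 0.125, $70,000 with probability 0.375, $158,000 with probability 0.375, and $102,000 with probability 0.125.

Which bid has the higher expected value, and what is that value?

Bid B ($115,125)

Bid A = 0.24 × 31000 + 0.4 × 7000 + 0.16 × 121000 + 0.2 × 195000 = 7440 + 2800 + 19360 + 39000 = 68600
Bid B = 0.125 × 135000 + 0.375 × 70000 + 0.375 × 158000 + 0.125 × 102000 = 16875 + 26250 + 59250 + 12750 = 115125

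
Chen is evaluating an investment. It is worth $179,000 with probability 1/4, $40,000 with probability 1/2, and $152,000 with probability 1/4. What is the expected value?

EV = 1/4 × 179000 + 1/2 × 40000 + 1/4 × 152000 = 44750 + 20000 + 38000 = 102750

$102,750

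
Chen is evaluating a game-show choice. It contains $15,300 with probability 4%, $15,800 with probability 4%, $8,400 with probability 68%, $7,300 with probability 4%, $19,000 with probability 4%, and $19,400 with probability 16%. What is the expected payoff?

$11,112

EV = 0.04 × 15300 + 0.04 × 15800 + 0.68 × 8400 + 0.04 × 7300 + 0.04 × 19000 + 0.16 × 19400 = 612 + 632 + 5712 + 292 + 760 + 3104 = 11112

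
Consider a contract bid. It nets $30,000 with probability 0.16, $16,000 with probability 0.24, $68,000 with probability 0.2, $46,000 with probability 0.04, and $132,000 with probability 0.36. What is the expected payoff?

$71,600

EV = 0.16 × 30000 + 0.24 × 16000 + 0.2 × 68000 + 0.04 × 46000 + 0.36 × 132000 = 4800 + 3840 + 13600 + 1840 + 47520 = 71600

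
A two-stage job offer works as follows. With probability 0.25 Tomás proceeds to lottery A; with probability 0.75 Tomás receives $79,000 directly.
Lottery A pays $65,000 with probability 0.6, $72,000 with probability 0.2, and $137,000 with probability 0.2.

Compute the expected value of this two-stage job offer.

EV(A) = 0.6 × 65000 + 0.2 × 72000 + 0.2 × 137000 = 39000 + 14400 + 27400 = 80800
Branch B: 79000 (certain)
Overall = 0.25 × 80800 + 0.75 × 79000 = 20200 + 59250 = 79450

$79,450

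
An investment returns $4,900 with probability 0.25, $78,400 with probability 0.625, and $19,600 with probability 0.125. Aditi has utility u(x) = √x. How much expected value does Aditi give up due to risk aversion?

E[u] = 0.25·√4900 + 0.625·√78400 + 0.125·√19600 = 0.25·70 + 0.625·280 + 0.125·140 = 210
CE = (210)² = 44100
Risk premium = EV − CE = 52675 − 44100 = 8575

$8,575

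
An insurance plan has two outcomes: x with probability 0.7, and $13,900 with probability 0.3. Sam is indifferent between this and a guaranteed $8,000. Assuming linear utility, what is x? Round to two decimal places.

x = $5,471.43

0.7·x + 0.3·13900 = 8000
0.7·x = 8000 − 4170 = 3830
x = 3830 / 0.7 = 5471.4286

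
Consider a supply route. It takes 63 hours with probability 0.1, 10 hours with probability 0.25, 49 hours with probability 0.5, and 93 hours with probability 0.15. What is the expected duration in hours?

EV = 0.1 × 63 + 0.25 × 10 + 0.5 × 49 + 0.15 × 93 = 6.3 + 2.5 + 24.5 + 13.95 = 47.25

47.25 hours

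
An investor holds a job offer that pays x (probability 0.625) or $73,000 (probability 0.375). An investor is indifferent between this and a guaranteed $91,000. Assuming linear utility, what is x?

0.625·x + 0.375·73000 = 91000
0.625·x = 91000 − 27375 = 63625
x = 63625 / 0.625 = 101800

x = $101,800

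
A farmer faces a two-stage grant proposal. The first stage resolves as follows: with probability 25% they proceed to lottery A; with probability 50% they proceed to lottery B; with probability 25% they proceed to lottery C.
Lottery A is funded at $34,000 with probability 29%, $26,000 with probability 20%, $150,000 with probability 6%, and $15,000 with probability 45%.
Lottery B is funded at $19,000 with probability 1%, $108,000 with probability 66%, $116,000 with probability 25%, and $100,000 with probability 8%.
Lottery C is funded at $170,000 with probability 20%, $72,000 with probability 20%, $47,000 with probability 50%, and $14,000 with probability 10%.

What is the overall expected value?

$80,262.50

EV(A) = 0.29 × 34000 + 0.2 × 26000 + 0.06 × 150000 + 0.45 × 15000 = 9860 + 5200 + 9000 + 6750 = 30810
EV(B) = 0.01 × 19000 + 0.66 × 108000 + 0.25 × 116000 + 0.08 × 100000 = 190 + 71280 + 29000 + 8000 = 108470
EV(C) = 0.2 × 170000 + 0.2 × 72000 + 0.5 × 47000 + 0.1 × 14000 = 34000 + 14400 + 23500 + 1400 = 73300
Overall = 0.25 × 30810 + 0.5 × 108470 + 0.25 × 73300 = 7702.5 + 54235 + 18325 = 80262.5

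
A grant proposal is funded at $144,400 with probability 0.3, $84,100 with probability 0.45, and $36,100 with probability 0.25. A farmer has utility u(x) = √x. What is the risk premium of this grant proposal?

$4,926

E[u] = 0.3·√144400 + 0.45·√84100 + 0.25·√36100 = 0.3·380 + 0.45·290 + 0.25·190 = 292
CE = (292)² = 85264
Risk premium = EV − CE = 90190 − 85264 = 4926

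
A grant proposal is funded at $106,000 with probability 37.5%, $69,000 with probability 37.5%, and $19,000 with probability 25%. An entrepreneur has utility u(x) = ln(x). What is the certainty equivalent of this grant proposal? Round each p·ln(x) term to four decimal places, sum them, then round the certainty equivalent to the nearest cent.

$58,712.03

E[u] = 0.375·ln(106000) + 0.375·ln(69000) + 0.25·ln(19000) = 4.3392 + 4.1782 + 2.4630 = 10.9804
CE = e^10.9804 ≈ 58712.03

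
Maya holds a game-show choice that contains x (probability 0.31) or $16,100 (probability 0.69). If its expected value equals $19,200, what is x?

0.31·x + 0.69·16100 = 19200
0.31·x = 19200 − 11109 = 8091
x = 8091 / 0.31 = 26100

x = $26,100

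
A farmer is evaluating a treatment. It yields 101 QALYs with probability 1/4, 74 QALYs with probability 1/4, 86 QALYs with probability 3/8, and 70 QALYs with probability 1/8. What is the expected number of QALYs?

84.75 QALYs

EV = 1/4 × 101 + 1/4 × 74 + 3/8 × 86 + 1/8 × 70 = 25.25 + 18.5 + 32.25 + 8.75 = 84.75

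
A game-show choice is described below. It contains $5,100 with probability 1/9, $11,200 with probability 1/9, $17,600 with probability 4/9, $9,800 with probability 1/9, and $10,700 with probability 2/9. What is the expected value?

$13,100

EV = 1/9 × 5100 + 1/9 × 11200 + 4/9 × 17600 + 1/9 × 9800 + 2/9 × 10700 = 566.6667 + 1244.4444 + 7822.2222 + 1088.8889 + 2377.7778 = 13100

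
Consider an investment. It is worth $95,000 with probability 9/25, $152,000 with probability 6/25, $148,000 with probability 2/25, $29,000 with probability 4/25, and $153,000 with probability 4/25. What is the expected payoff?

$111,640

EV = 9/25 × 95000 + 6/25 × 152000 + 2/25 × 148000 + 4/25 × 29000 + 4/25 × 153000 = 34200 + 36480 + 11840 + 4640 + 24480 = 111640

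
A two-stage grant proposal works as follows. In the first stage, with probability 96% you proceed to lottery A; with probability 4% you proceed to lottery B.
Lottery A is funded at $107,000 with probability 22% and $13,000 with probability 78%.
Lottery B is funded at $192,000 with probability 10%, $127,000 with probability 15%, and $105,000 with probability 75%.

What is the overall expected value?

EV(A) = 0.22 × 107000 + 0.78 × 13000 = 23540 + 10140 = 33680
EV(B) = 0.1 × 192000 + 0.15 × 127000 + 0.75 × 105000 = 19200 + 19050 + 78750 = 117000
Overall = 0.96 × 33680 + 0.04 × 117000 = 32332.8 + 4680 = 37012.8

$37,012.80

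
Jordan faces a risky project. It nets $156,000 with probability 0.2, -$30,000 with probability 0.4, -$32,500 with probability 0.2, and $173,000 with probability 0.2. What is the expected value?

$47,300

EV = 0.2 × 156000 + 0.4 × (-30000) + 0.2 × (-32500) + 0.2 × 173000 = 31200 − 12000 − 6500 + 34600 = 47300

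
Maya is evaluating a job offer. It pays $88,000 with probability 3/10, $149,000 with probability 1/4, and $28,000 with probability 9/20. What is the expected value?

EV = 3/10 × 88000 + 1/4 × 149000 + 9/20 × 28000 = 26400 + 37250 + 12600 = 76250

$76,250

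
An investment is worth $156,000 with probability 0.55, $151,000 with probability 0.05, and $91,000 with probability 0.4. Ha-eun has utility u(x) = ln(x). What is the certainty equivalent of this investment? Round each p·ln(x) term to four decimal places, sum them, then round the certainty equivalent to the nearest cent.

$125,542.55

E[u] = 0.55·ln(156000) + 0.05·ln(151000) + 0.4·ln(91000) = 6.5767 + 0.5963 + 4.5674 = 11.7404
CE = e^11.7404 ≈ 125542.55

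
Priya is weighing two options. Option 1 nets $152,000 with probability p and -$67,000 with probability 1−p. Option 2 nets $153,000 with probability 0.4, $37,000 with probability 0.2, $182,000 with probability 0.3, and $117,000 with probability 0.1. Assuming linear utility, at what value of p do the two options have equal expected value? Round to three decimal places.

EV(Option 2) = 0.4 × 153000 + 0.2 × 37000 + 0.3 × 182000 + 0.1 × 117000 = 61200 + 7400 + 54600 + 11700 = 134900
p·152000 + (1−p)·(-67000) = 134900
219000p − 67000 = 134900
p = (134900 + 67000) / 219000

p = 0.922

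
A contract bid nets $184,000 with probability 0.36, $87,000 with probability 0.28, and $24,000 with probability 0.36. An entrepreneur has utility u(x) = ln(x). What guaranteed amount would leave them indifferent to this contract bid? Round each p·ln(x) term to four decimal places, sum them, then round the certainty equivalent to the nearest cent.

E[u] = 0.36·ln(184000) + 0.28·ln(87000) + 0.36·ln(24000) = 4.3642 + 3.1846 + 3.6309 = 11.1797
CE = e^11.1797 ≈ 71660.86

$71,660.86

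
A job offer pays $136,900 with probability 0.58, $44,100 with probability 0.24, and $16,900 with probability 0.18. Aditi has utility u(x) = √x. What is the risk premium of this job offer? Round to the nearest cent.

$9,853.44

E[u] = 0.58·√136900 + 0.24·√44100 + 0.18·√16900 = 0.58·370 + 0.24·210 + 0.18·130 = 288.4
CE = (288.4)² = 83174.56
Risk premium = EV − CE = 93028 − 83174.56 = 9853.44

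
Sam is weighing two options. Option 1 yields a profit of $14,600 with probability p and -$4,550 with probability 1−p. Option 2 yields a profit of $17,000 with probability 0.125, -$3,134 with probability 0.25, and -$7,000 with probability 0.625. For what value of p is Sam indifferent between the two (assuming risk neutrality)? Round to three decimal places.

p = 0.079

EV(Option 2) = 0.125 × 17000 + 0.25 × (-3134) + 0.625 × (-7000) = 2125 − 783.5 − 4375 = -3033.5
p·14600 + (1−p)·(-4550) = -3033.5
19150p − 4550 = -3033.5
p = (-3033.5 + 4550) / 19150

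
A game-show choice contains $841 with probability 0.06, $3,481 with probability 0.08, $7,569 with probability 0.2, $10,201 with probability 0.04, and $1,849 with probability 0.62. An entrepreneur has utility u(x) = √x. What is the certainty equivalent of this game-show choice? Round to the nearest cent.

$2,976.79

E[u] = 0.06·√841 + 0.08·√3481 + 0.2·√7569 + 0.04·√10201 + 0.62·√1849 = 0.06·29 + 0.08·59 + 0.2·87 + 0.04·101 + 0.62·43 = 54.56
CE = (54.56)² = 2976.7936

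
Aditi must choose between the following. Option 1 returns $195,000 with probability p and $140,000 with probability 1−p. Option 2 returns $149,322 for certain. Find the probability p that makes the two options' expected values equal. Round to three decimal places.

p = 0.169

p·195000 + (1−p)·140000 = 149322
55000p + 140000 = 149322
p = (149322 − 140000) / 55000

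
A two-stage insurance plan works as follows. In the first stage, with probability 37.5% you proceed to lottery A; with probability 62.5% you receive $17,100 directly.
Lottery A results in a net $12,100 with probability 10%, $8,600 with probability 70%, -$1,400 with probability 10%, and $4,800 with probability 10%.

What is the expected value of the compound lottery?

$13,526.25

EV(A) = 0.1 × 12100 + 0.7 × 8600 + 0.1 × (-1400) + 0.1 × 4800 = 1210 + 6020 − 140 + 480 = 7570
Branch B: 17100 (certain)
Overall = 0.375 × 7570 + 0.625 × 17100 = 2838.75 + 10687.5 = 13526.25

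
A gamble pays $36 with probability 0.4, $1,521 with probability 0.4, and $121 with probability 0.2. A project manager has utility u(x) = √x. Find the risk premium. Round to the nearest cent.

$238.96

E[u] = 0.4·√36 + 0.4·√1521 + 0.2·√121 = 0.4·6 + 0.4·39 + 0.2·11 = 20.2
CE = (20.2)² = 408.04
Risk premium = EV − CE = 647 − 408.04 = 238.96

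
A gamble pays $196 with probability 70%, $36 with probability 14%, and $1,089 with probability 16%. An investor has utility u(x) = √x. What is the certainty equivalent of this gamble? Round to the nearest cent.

E[u] = 0.7·√196 + 0.14·√36 + 0.16·√1089 = 0.7·14 + 0.14·6 + 0.16·33 = 15.92
CE = (15.92)² = 253.4464

$253.45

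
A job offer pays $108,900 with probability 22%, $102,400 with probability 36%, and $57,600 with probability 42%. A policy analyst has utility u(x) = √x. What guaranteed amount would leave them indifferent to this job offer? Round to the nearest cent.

$83,289.96

E[u] = 0.22·√108900 + 0.36·√102400 + 0.42·√57600 = 0.22·330 + 0.36·320 + 0.42·240 = 288.6
CE = (288.6)² = 83289.96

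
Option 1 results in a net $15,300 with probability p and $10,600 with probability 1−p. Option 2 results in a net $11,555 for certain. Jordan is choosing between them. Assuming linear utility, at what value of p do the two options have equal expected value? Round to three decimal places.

p·15300 + (1−p)·10600 = 11555
4700p + 10600 = 11555
p = (11555 − 10600) / 4700

p = 0.203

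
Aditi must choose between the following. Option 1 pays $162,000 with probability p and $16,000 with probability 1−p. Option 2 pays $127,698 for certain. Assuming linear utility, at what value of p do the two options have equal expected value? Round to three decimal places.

p = 0.765

p·162000 + (1−p)·16000 = 127698
146000p + 16000 = 127698
p = (127698 − 16000) / 146000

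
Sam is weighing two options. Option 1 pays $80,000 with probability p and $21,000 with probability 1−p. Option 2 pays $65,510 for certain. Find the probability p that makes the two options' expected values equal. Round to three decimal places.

p = 0.754

p·80000 + (1−p)·21000 = 65510
59000p + 21000 = 65510
p = (65510 − 21000) / 59000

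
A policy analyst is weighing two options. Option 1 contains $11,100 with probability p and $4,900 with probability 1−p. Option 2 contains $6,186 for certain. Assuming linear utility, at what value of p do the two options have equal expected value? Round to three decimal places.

p·11100 + (1−p)·4900 = 6186
6200p + 4900 = 6186
p = (6186 − 4900) / 6200

p = 0.207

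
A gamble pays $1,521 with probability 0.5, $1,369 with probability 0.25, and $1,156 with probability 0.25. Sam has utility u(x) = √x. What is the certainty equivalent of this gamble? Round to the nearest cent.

E[u] = 0.5·√1521 + 0.25·√1369 + 0.25·√1156 = 0.5·39 + 0.25·37 + 0.25·34 = 37.25
CE = (37.25)² = 1387.5625

$1,387.56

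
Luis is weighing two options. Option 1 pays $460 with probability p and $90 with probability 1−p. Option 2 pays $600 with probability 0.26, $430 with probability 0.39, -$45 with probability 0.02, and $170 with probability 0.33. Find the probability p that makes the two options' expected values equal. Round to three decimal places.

p = 0.781

EV(Option 2) = 0.26 × 600 + 0.39 × 430 + 0.02 × (-45) + 0.33 × 170 = 156 + 167.7 − 0.9 + 56.1 = 378.9
p·460 + (1−p)·90 = 378.9
370p + 90 = 378.9
p = (378.9 − 90) / 370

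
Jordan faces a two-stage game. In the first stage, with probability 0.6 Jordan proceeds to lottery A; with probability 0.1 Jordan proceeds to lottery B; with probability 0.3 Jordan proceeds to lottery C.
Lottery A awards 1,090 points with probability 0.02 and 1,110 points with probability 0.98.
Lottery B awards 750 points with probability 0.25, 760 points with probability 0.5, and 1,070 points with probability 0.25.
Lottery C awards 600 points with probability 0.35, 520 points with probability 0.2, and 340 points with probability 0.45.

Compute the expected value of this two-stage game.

889.36 points

EV(A) = 0.02 × 1090 + 0.98 × 1110 = 21.8 + 1087.8 = 1109.6
EV(B) = 0.25 × 750 + 0.5 × 760 + 0.25 × 1070 = 187.5 + 380 + 267.5 = 835
EV(C) = 0.35 × 600 + 0.2 × 520 + 0.45 × 340 = 210 + 104 + 153 = 467
Overall = 0.6 × 1109.6 + 0.1 × 835 + 0.3 × 467 = 665.76 + 83.5 + 140.1 = 889.36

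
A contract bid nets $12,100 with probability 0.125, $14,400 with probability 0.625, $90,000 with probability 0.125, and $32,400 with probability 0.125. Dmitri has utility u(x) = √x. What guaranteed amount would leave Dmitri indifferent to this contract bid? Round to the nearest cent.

E[u] = 0.125·√12100 + 0.625·√14400 + 0.125·√90000 + 0.125·√32400 = 0.125·110 + 0.625·120 + 0.125·300 + 0.125·180 = 148.75
CE = (148.75)² = 22126.5625

$22,126.56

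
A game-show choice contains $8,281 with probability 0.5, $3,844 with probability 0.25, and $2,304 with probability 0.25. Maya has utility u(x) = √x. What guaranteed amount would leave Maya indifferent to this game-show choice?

$5,329

E[u] = 0.5·√8281 + 0.25·√3844 + 0.25·√2304 = 0.5·91 + 0.25·62 + 0.25·48 = 73
CE = (73)² = 5329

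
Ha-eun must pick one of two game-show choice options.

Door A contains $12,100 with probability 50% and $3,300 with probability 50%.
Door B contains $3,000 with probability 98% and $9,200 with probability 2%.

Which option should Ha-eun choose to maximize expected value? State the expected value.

Door A = 0.5 × 12100 + 0.5 × 3300 = 6050 + 1650 = 7700
Door B = 0.98 × 3000 + 0.02 × 9200 = 2940 + 184 = 3124

Door A ($7,700)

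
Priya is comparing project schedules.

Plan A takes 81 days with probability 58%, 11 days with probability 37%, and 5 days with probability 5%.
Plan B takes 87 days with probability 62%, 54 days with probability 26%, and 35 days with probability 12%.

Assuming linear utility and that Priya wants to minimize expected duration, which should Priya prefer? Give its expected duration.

Plan A (51.3 days)

Plan A = 0.58 × 81 + 0.37 × 11 + 0.05 × 5 = 46.98 + 4.07 + 0.25 = 51.3
Plan B = 0.62 × 87 + 0.26 × 54 + 0.12 × 35 = 53.94 + 14.04 + 4.2 = 72.18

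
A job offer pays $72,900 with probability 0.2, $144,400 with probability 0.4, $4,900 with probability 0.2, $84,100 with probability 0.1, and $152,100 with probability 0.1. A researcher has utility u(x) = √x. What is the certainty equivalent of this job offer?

$82,944

E[u] = 0.2·√72900 + 0.4·√144400 + 0.2·√4900 + 0.1·√84100 + 0.1·√152100 = 0.2·270 + 0.4·380 + 0.2·70 + 0.1·290 + 0.1·390 = 288
CE = (288)² = 82944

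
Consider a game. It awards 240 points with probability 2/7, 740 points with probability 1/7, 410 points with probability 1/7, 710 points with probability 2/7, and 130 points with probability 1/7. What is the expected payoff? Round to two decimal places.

454.29 points

EV = 2/7 × 240 + 1/7 × 740 + 1/7 × 410 + 2/7 × 710 + 1/7 × 130 = 68.5714 + 105.7143 + 58.5714 + 202.8571 + 18.5714 = 454.2857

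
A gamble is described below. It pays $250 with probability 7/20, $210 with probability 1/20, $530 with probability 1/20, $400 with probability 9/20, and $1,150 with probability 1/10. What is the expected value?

EV = 7/20 × 250 + 1/20 × 210 + 1/20 × 530 + 9/20 × 400 + 1/10 × 1150 = 87.5 + 10.5 + 26.5 + 180 + 115 = 419.5

$419.50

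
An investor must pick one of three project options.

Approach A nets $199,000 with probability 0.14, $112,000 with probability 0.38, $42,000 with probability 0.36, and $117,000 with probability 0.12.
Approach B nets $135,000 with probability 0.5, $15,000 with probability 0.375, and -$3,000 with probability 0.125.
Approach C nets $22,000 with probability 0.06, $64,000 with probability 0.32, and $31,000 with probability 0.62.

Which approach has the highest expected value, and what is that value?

Approach A ($99,580)

Approach A = 0.14 × 199000 + 0.38 × 112000 + 0.36 × 42000 + 0.12 × 117000 = 27860 + 42560 + 15120 + 14040 = 99580
Approach B = 0.5 × 135000 + 0.375 × 15000 + 0.125 × (-3000) = 67500 + 5625 − 375 = 72750
Approach C = 0.06 × 22000 + 0.32 × 64000 + 0.62 × 31000 = 1320 + 20480 + 19220 = 41020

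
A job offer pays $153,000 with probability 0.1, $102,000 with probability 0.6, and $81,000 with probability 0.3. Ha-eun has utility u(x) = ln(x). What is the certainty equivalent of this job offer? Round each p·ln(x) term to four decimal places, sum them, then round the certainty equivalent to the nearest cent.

E[u] = 0.1·ln(153000) + 0.6·ln(102000) + 0.3·ln(81000) = 1.1938 + 6.9196 + 3.3907 = 11.5041
CE = e^11.5041 ≈ 99121.34

$99,121.34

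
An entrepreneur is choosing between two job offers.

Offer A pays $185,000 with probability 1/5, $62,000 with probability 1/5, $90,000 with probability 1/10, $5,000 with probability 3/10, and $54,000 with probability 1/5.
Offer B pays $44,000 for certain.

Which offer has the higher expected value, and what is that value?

Offer A ($70,700)

Offer A = 1/5 × 185000 + 1/5 × 62000 + 1/10 × 90000 + 3/10 × 5000 + 1/5 × 54000 = 37000 + 12400 + 9000 + 1500 + 10800 = 70700
Offer B: 44000 (certain)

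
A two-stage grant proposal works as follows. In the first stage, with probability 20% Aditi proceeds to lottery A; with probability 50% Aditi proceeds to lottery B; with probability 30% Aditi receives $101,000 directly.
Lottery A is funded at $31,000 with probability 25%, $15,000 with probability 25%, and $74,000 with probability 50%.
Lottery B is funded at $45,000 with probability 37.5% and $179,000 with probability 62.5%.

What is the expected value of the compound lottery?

EV(A) = 0.25 × 31000 + 0.25 × 15000 + 0.5 × 74000 = 7750 + 3750 + 37000 = 48500
EV(B) = 0.375 × 45000 + 0.625 × 179000 = 16875 + 111875 = 128750
Branch C: 101000 (certain)
Overall = 0.2 × 48500 + 0.5 × 128750 + 0.3 × 101000 = 9700 + 64375 + 30300 = 104375

$104,375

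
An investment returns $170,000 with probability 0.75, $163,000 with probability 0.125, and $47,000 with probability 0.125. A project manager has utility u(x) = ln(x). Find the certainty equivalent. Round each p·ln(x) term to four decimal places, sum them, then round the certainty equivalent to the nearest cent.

$144,004.52

E[u] = 0.75·ln(170000) + 0.125·ln(163000) + 0.125·ln(47000) = 9.0327 + 1.5002 + 1.3447 = 11.8776
CE = e^11.8776 ≈ 144004.52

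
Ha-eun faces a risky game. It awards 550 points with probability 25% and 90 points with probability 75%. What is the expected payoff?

EV = 0.25 × 550 + 0.75 × 90 = 137.5 + 67.5 = 205

205 points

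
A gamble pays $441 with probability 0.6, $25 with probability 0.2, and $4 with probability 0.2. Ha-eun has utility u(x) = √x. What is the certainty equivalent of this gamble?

E[u] = 0.6·√441 + 0.2·√25 + 0.2·√4 = 0.6·21 + 0.2·5 + 0.2·2 = 14
CE = (14)² = 196

$196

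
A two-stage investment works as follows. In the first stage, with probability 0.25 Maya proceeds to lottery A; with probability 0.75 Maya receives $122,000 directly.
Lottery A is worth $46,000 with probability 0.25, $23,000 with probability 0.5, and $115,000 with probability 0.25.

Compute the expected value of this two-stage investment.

$104,437.50

EV(A) = 0.25 × 46000 + 0.5 × 23000 + 0.25 × 115000 = 11500 + 11500 + 28750 = 51750
Branch B: 122000 (certain)
Overall = 0.25 × 51750 + 0.75 × 122000 = 12937.5 + 91500 = 104437.5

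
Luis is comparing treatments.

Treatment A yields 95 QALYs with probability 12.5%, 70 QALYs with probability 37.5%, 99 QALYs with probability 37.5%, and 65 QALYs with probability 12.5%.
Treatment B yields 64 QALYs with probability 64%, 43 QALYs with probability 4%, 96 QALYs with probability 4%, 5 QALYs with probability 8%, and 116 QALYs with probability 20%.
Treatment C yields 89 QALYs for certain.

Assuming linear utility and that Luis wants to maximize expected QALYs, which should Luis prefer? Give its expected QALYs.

Treatment C (89 QALYs)

Treatment A = 0.125 × 95 + 0.375 × 70 + 0.375 × 99 + 0.125 × 65 = 11.875 + 26.25 + 37.125 + 8.125 = 83.375
Treatment B = 0.64 × 64 + 0.04 × 43 + 0.04 × 96 + 0.08 × 5 + 0.2 × 116 = 40.96 + 1.72 + 3.84 + 0.4 + 23.2 = 70.12
Treatment C: 89 (certain)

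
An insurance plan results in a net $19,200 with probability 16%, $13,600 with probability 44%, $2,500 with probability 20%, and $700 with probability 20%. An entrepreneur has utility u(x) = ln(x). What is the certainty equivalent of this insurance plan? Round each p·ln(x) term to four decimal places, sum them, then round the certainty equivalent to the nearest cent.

$5,657.85

E[u] = 0.16·ln(19200) + 0.44·ln(13600) + 0.2·ln(2500) + 0.2·ln(700) = 1.5780 + 4.1878 + 1.5648 + 1.3102 = 8.6408
CE = e^8.6408 ≈ 5657.85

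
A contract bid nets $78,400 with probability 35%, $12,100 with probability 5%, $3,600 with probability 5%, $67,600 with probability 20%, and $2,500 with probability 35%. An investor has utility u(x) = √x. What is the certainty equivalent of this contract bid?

$30,976

E[u] = 0.35·√78400 + 0.05·√12100 + 0.05·√3600 + 0.2·√67600 + 0.35·√2500 = 0.35·280 + 0.05·110 + 0.05·60 + 0.2·260 + 0.35·50 = 176
CE = (176)² = 30976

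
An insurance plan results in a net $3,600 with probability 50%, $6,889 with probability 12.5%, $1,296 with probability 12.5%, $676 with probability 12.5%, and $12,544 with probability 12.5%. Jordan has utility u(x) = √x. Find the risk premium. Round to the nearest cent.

E[u] = 0.5·√3600 + 0.125·√6889 + 0.125·√1296 + 0.125·√676 + 0.125·√12544 = 0.5·60 + 0.125·83 + 0.125·36 + 0.125·26 + 0.125·112 = 62.125
CE = (62.125)² = 3859.515625
Risk premium = EV − CE = 4475.625 − 3859.515625 = 616.109375

$616.11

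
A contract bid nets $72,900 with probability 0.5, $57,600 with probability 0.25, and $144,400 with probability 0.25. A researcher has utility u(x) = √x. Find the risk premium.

$2,850

E[u] = 0.5·√72900 + 0.25·√57600 + 0.25·√144400 = 0.5·270 + 0.25·240 + 0.25·380 = 290
CE = (290)² = 84100
Risk premium = EV − CE = 86950 − 84100 = 2850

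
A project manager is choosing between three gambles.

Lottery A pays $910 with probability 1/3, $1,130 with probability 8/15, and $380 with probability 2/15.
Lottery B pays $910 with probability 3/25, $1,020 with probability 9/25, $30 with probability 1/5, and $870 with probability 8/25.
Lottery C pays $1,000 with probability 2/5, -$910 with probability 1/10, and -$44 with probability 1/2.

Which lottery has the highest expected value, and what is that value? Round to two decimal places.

Lottery A = 1/3 × 910 + 8/15 × 1130 + 2/15 × 380 = 303.3333 + 602.6667 + 50.6667 = 956.6667
Lottery B = 3/25 × 910 + 9/25 × 1020 + 1/5 × 30 + 8/25 × 870 = 109.2 + 367.2 + 6 + 278.4 = 760.8
Lottery C = 2/5 × 1000 + 1/10 × (-910) + 1/2 × (-44) = 400 − 91 − 22 = 287

Lottery A ($956.67)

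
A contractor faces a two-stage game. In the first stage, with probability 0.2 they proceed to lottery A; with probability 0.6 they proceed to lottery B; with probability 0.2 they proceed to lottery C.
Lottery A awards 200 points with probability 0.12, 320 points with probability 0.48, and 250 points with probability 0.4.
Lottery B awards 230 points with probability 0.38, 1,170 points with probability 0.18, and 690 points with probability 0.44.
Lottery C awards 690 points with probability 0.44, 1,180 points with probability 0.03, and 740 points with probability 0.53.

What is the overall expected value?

562.72 points

EV(A) = 0.12 × 200 + 0.48 × 320 + 0.4 × 250 = 24 + 153.6 + 100 = 277.6
EV(B) = 0.38 × 230 + 0.18 × 1170 + 0.44 × 690 = 87.4 + 210.6 + 303.6 = 601.6
EV(C) = 0.44 × 690 + 0.03 × 1180 + 0.53 × 740 = 303.6 + 35.4 + 392.2 = 731.2
Overall = 0.2 × 277.6 + 0.6 × 601.6 + 0.2 × 731.2 = 55.52 + 360.96 + 146.24 = 562.72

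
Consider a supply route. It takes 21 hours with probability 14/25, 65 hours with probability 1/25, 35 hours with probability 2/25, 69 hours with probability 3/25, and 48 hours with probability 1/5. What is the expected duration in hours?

EV = 14/25 × 21 + 1/25 × 65 + 2/25 × 35 + 3/25 × 69 + 1/5 × 48 = 11.76 + 2.6 + 2.8 + 8.28 + 9.6 = 35.04

35.04 hours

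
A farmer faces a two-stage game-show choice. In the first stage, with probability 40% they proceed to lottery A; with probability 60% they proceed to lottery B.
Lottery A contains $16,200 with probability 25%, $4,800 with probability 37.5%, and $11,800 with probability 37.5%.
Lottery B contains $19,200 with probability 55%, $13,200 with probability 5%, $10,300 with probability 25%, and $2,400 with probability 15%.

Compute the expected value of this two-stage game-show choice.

EV(A) = 0.25 × 16200 + 0.375 × 4800 + 0.375 × 11800 = 4050 + 1800 + 4425 = 10275
EV(B) = 0.55 × 19200 + 0.05 × 13200 + 0.25 × 10300 + 0.15 × 2400 = 10560 + 660 + 2575 + 360 = 14155
Overall = 0.4 × 10275 + 0.6 × 14155 = 4110 + 8493 = 12603

$12,603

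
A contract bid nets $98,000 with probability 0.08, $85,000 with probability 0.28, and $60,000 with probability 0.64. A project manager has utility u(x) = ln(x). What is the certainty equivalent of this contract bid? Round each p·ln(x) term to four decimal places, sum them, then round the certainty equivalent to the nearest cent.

$68,789.06

E[u] = 0.08·ln(98000) + 0.28·ln(85000) + 0.64·ln(60000) = 0.9194 + 3.1781 + 7.0413 = 11.1388
CE = e^11.1388 ≈ 68789.06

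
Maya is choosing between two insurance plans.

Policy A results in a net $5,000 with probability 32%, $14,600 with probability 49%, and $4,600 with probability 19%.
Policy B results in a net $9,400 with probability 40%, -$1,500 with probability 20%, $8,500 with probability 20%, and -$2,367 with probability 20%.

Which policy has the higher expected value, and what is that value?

Policy A ($9,628)

Policy A = 0.32 × 5000 + 0.49 × 14600 + 0.19 × 4600 = 1600 + 7154 + 874 = 9628
Policy B = 0.4 × 9400 + 0.2 × (-1500) + 0.2 × 8500 + 0.2 × (-2367) = 3760 − 300 + 1700 − 473.4 = 4686.6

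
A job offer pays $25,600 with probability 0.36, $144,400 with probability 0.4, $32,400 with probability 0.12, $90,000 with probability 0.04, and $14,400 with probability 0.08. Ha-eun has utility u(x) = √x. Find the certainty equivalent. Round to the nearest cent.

$63,907.84

E[u] = 0.36·√25600 + 0.4·√144400 + 0.12·√32400 + 0.04·√90000 + 0.08·√14400 = 0.36·160 + 0.4·380 + 0.12·180 + 0.04·300 + 0.08·120 = 252.8
CE = (252.8)² = 63907.84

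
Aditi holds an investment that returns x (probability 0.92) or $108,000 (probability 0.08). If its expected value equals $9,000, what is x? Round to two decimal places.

x = $391.30

0.92·x + 0.08·108000 = 9000
0.92·x = 9000 − 8640 = 360
x = 360 / 0.92 = 391.3043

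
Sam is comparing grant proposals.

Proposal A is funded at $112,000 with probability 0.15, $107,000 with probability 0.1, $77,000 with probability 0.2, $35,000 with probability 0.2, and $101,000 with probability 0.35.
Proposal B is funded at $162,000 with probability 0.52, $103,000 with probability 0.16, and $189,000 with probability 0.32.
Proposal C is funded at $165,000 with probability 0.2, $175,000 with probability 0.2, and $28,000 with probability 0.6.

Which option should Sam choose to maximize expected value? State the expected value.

Proposal A = 0.15 × 112000 + 0.1 × 107000 + 0.2 × 77000 + 0.2 × 35000 + 0.35 × 101000 = 16800 + 10700 + 15400 + 7000 + 35350 = 85250
Proposal B = 0.52 × 162000 + 0.16 × 103000 + 0.32 × 189000 = 84240 + 16480 + 60480 = 161200
Proposal C = 0.2 × 165000 + 0.2 × 175000 + 0.6 × 28000 = 33000 + 35000 + 16800 = 84800

Proposal B ($161,200)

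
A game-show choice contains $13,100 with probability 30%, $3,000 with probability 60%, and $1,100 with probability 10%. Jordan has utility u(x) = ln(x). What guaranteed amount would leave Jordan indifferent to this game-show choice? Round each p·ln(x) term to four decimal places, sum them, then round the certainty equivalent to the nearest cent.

E[u] = 0.3·ln(13100) + 0.6·ln(3000) + 0.1·ln(1100) = 2.8441 + 4.8038 + 0.7003 = 8.3482
CE = e^8.3482 ≈ 4222.57

$4,222.57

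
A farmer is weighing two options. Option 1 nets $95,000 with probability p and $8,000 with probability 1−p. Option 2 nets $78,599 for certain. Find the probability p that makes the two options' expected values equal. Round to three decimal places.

p·95000 + (1−p)·8000 = 78599
87000p + 8000 = 78599
p = (78599 − 8000) / 87000

p = 0.811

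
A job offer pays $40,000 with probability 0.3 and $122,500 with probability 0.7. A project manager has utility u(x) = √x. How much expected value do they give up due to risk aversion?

E[u] = 0.3·√40000 + 0.7·√122500 = 0.3·200 + 0.7·350 = 305
CE = (305)² = 93025
Risk premium = EV − CE = 97750 − 93025 = 4725

$4,725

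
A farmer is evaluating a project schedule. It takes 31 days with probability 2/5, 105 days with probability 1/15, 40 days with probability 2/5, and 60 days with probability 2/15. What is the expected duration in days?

43.4 days

EV = 2/5 × 31 + 1/15 × 105 + 2/5 × 40 + 2/15 × 60 = 12.4 + 7 + 16 + 8 = 43.4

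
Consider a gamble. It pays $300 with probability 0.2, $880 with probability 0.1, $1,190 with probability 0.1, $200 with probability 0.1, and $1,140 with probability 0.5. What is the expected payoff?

EV = 0.2 × 300 + 0.1 × 880 + 0.1 × 1190 + 0.1 × 200 + 0.5 × 1140 = 60 + 88 + 119 + 20 + 570 = 857

$857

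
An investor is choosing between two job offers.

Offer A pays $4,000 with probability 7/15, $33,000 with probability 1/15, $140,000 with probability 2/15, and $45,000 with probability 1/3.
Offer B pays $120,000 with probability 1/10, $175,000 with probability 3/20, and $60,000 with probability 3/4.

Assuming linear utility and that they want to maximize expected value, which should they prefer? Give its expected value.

Offer A = 7/15 × 4000 + 1/15 × 33000 + 2/15 × 140000 + 1/3 × 45000 = 1866.6667 + 2200 + 18666.6667 + 15000 = 37733.3333
Offer B = 1/10 × 120000 + 3/20 × 175000 + 3/4 × 60000 = 12000 + 26250 + 45000 = 83250

Offer B ($83,250)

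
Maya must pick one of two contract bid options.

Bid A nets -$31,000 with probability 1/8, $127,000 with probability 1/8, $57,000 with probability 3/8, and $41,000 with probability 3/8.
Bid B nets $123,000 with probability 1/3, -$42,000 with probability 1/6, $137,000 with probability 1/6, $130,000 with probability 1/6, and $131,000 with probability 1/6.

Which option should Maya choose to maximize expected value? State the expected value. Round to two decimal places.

Bid A = 1/8 × (-31000) + 1/8 × 127000 + 3/8 × 57000 + 3/8 × 41000 = -3875 + 15875 + 21375 + 15375 = 48750
Bid B = 1/3 × 123000 + 1/6 × (-42000) + 1/6 × 137000 + 1/6 × 130000 + 1/6 × 131000 = 41000 − 7000 + 22833.3333 + 21666.6667 + 21833.3333 = 100333.3333

Bid B ($100,333.33)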